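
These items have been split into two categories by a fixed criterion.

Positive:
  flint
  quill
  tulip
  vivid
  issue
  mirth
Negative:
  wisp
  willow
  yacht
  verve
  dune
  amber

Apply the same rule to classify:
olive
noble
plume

Positive, Negative, Negative

All 'Positive' examples share one property — odd length AND contains 'i' — and every 'Negative' example lacks it.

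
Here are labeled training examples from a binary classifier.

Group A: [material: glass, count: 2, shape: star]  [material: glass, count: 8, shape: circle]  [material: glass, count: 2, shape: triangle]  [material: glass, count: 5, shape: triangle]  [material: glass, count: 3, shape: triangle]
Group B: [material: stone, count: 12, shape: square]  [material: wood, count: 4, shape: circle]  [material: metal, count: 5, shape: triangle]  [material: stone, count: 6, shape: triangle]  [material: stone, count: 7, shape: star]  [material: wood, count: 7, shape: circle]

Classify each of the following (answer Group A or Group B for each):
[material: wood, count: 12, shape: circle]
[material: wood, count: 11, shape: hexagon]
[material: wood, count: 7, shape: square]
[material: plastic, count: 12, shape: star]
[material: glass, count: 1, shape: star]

The pattern is that an item is 'Group A' exactly when: material is glass.
[material: wood, count: 12, shape: circle]: material is wood, does not pass → Group B.
[material: wood, count: 11, shape: hexagon]: material is wood, does not pass → Group B.
[material: wood, count: 7, shape: square]: material is wood, does not pass → Group B.
[material: plastic, count: 12, shape: star]: material is plastic, does not pass → Group B.
[material: glass, count: 1, shape: star]: material is glass, has this property → Group A.

Group B, Group B, Group B, Group B, Group A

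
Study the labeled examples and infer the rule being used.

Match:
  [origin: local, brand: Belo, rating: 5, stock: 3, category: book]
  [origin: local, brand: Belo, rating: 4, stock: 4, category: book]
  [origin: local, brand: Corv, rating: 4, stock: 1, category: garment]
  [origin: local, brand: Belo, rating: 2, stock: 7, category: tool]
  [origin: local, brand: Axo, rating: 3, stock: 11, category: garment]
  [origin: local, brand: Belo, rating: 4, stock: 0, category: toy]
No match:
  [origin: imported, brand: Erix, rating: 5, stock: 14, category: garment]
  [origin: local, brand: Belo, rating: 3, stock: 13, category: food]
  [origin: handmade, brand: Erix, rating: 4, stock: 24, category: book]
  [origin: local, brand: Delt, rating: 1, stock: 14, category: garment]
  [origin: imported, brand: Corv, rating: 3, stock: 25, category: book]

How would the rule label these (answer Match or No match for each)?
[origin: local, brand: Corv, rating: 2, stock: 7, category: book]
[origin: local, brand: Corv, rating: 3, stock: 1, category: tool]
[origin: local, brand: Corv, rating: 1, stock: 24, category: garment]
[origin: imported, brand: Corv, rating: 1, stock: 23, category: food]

Match, Match, No match, No match

Rule: stock ≤ 11. This holds for each 'Match' example and fails for each 'No match' one.
[origin: local, brand: Corv, rating: 2, stock: 7, category: book] — stock = 7, hence Match.
[origin: local, brand: Corv, rating: 3, stock: 1, category: tool] — stock = 1, hence Match.
[origin: local, brand: Corv, rating: 1, stock: 24, category: garment] — stock = 24, hence No match.
[origin: imported, brand: Corv, rating: 1, stock: 23, category: food] — stock = 23, hence No match.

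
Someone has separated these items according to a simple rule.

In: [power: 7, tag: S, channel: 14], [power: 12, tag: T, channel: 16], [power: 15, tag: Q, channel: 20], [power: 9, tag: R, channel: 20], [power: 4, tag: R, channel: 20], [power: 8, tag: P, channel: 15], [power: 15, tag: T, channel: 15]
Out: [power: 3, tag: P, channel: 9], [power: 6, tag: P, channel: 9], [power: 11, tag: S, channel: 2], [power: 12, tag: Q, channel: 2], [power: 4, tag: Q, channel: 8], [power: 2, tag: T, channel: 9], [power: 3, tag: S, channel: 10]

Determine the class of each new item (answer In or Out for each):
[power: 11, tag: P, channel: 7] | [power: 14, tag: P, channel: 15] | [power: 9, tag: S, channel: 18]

All 'In' examples share one property — channel ≥ 14 — and every 'Out' example lacks it.
[power: 11, tag: P, channel: 7]: channel = 7 — fails the rule, so Out.
[power: 14, tag: P, channel: 15]: channel = 15 — satisfies this, so In.
[power: 9, tag: S, channel: 18]: channel = 18 — satisfies this, so In.

Out, In, In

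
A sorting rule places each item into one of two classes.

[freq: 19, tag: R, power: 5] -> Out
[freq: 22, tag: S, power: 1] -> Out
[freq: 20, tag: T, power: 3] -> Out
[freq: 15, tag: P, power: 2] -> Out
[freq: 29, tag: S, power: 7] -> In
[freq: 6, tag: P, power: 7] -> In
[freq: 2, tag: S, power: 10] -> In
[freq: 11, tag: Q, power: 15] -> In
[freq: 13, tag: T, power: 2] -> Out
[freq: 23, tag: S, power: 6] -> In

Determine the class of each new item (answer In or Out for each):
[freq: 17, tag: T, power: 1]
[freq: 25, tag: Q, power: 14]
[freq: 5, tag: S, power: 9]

Out, In, In

'In' ⟺ power ≥ 6.
Out: [freq: 17, tag: T, power: 1], since power = 1.
In: [freq: 25, tag: Q, power: 14], since power = 14.
In: [freq: 5, tag: S, power: 9], since power = 9.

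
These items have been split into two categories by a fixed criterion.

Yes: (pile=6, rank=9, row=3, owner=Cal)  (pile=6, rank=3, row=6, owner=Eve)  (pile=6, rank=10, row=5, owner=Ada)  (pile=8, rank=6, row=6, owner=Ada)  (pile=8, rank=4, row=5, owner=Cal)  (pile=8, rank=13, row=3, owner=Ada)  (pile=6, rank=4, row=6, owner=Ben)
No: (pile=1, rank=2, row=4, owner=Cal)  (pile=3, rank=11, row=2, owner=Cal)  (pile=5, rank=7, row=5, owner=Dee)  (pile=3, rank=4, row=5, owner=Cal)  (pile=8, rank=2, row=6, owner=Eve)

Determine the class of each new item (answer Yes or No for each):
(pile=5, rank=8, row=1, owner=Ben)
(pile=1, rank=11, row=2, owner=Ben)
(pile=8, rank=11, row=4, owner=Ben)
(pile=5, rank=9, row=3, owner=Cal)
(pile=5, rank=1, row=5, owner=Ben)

The common property of the 'Yes' items is: rank ≥ 3 AND pile ≥ 6. No 'No' item has it.
(pile=5, rank=8, row=1, owner=Ben): No (rank = 8, pile = 5). (pile=1, rank=11, row=2, owner=Ben): No (rank = 11, pile = 1). (pile=8, rank=11, row=4, owner=Ben): Yes (rank = 11, pile = 8). (pile=5, rank=9, row=3, owner=Cal): No (rank = 9, pile = 5). (pile=5, rank=1, row=5, owner=Ben): No (rank = 1, pile = 5).

No, No, Yes, No, No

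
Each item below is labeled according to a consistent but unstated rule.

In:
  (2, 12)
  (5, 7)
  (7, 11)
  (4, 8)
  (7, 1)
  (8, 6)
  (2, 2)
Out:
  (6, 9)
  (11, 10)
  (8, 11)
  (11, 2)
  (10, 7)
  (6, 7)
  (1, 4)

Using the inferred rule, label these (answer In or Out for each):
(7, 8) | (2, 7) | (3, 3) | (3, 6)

A rule that fits every label: sum is even — true of each 'In' example, false of each 'Out' one.
Out: (7, 8), since 7+8 = 15. Out: (2, 7), since 2+7 = 9. In: (3, 3), since 3+3 = 6. Out: (3, 6), since 3+6 = 9.

Out, Out, In, Out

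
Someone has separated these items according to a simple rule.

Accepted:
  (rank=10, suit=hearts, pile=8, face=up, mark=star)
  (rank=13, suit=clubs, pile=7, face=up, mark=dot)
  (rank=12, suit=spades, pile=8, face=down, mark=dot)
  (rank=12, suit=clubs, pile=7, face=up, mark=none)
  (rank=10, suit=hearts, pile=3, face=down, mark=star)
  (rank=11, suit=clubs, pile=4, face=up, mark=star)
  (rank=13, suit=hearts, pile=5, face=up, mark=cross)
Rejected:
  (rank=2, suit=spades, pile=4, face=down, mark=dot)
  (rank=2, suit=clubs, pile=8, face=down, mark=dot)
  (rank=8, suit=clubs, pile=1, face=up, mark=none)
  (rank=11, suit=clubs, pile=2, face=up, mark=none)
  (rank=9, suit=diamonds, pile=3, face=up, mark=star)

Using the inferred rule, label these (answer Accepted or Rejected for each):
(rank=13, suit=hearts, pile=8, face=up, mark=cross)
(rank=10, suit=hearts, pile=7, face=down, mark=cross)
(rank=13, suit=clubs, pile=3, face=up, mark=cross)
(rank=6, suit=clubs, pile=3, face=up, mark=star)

Accepted, Accepted, Accepted, Rejected

The simplest hypothesis consistent with all the labels is: pile ≥ 3 AND rank ≥ 10.
(rank=13, suit=hearts, pile=8, face=up, mark=cross): pile = 8, rank = 13 — meets the rule, so Accepted.
(rank=10, suit=hearts, pile=7, face=down, mark=cross): pile = 7, rank = 10 — meets the rule, so Accepted.
(rank=13, suit=clubs, pile=3, face=up, mark=cross): pile = 3, rank = 13 — meets the rule, so Accepted.
(rank=6, suit=clubs, pile=3, face=up, mark=star): pile = 3, rank = 6 — doesn't qualify, so Rejected.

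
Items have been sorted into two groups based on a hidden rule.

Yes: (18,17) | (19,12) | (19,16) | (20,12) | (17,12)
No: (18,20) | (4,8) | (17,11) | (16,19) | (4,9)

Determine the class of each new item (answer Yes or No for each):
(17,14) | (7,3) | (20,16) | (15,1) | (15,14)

Yes, No, Yes, No, Yes

The rule appears to be: first > second AND sum ≥ 29.
(17,14): 17 > 14, 17+14 = 31 — meets the rule, so Yes.
(7,3): 7 > 3, 7+3 = 10 — does not pass, so No.
(20,16): 20 > 16, 20+16 = 36 — meets the rule, so Yes.
(15,1): 15 > 1, 15+1 = 16 — does not pass, so No.
(15,14): 15 > 14, 15+14 = 29 — meets the rule, so Yes.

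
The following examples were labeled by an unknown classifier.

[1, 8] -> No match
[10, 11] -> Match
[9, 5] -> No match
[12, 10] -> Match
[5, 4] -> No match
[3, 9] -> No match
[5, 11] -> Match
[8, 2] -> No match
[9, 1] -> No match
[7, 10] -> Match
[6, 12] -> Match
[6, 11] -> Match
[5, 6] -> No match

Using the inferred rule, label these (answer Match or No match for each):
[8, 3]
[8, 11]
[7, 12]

Rule: sum ≥ 16. This holds for each 'Match' example and fails for each 'No match' one.
[8, 3]: 8+3 = 11 — does not pass, so No match. [8, 11]: 8+11 = 19 — checks out, so Match. [7, 12]: 7+12 = 19 — checks out, so Match.

No match, Match, Match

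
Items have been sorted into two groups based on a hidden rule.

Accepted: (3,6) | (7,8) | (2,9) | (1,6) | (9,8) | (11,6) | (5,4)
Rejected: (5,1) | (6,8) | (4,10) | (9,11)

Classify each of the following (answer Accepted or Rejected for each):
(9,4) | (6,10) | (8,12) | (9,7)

Accepted, Rejected, Rejected, Rejected

A rule that fits every label: sum is odd — true of each 'Accepted' example, false of each 'Rejected' one.
(9,4) — 9+4 = 13, hence Accepted. (6,10) — 6+10 = 16, hence Rejected. (8,12) — 8+12 = 20, hence Rejected. (9,7) — 9+7 = 16, hence Rejected.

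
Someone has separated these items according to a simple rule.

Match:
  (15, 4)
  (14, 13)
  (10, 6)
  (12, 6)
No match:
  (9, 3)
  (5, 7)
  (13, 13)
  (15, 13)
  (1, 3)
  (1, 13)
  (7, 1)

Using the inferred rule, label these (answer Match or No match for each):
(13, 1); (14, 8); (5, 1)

All 'Match' examples share one property — product is even — and every 'No match' example lacks it.
No match: (13, 1), since 13·1 = 13. Match: (14, 8), since 14·8 = 112. No match: (5, 1), since 5·1 = 5.

No match, Match, No match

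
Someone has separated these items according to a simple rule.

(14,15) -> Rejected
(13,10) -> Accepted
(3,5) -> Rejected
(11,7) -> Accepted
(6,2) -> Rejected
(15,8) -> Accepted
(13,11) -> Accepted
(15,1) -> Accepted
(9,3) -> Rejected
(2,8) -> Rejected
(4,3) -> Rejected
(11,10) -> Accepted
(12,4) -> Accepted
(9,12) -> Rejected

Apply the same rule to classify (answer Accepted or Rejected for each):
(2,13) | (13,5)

Rejected, Accepted

The common property of the 'Accepted' items is: first > second AND sum ≥ 16. No 'Rejected' item has it.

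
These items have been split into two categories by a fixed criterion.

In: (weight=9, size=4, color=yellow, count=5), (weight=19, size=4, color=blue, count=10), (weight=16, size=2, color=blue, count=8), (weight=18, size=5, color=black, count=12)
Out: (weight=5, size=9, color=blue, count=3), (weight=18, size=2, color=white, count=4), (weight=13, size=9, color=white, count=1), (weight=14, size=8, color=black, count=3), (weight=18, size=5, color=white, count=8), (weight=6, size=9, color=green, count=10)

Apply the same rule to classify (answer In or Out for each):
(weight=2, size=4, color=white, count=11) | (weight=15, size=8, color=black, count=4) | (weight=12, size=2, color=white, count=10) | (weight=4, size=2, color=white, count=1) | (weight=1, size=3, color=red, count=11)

Out, Out, Out, Out, In

'In' ⟺ color is not white AND size ≤ 5.
(weight=2, size=4, color=white, count=11): Out (color is white, size = 4).
(weight=15, size=8, color=black, count=4): Out (color is black, size = 8).
(weight=12, size=2, color=white, count=10): Out (color is white, size = 2).
(weight=4, size=2, color=white, count=1): Out (color is white, size = 2).
(weight=1, size=3, color=red, count=11): In (color is red, size = 3).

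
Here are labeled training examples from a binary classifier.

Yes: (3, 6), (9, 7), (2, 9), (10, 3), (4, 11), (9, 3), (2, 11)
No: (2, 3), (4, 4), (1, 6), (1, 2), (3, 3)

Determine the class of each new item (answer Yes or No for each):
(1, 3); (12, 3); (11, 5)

All 'Yes' examples share one property — sum ≥ 9 — and every 'No' example lacks it.
(1, 3): 1+3 = 4, does not fit → No. (12, 3): 12+3 = 15, matches → Yes. (11, 5): 11+5 = 16, matches → Yes.

No, Yes, Yes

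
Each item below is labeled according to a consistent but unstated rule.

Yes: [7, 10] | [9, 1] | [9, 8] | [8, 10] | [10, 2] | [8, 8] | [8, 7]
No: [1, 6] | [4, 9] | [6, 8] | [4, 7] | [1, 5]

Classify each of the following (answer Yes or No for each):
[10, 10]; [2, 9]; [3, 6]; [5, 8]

Every 'Yes' example satisfies: first ≥ 7. None of the 'No' examples do.
[10, 10] → first 10 → Yes. [2, 9] → first 2 → No. [3, 6] → first 3 → No. [5, 8] → first 5 → No.

Yes, No, No, No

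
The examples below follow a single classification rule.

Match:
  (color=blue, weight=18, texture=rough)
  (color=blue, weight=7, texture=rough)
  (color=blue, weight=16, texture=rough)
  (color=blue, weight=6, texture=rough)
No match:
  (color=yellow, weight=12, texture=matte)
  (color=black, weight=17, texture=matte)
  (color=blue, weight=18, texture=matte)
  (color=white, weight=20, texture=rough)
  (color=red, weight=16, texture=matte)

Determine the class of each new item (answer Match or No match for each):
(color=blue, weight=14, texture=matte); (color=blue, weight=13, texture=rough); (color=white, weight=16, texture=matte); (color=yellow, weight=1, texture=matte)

One predicate separates the groups cleanly: texture is rough AND color is blue.
(color=blue, weight=14, texture=matte) → texture is matte, color is blue → No match. (color=blue, weight=13, texture=rough) → texture is rough, color is blue → Match. (color=white, weight=16, texture=matte) → texture is matte, color is white → No match. (color=yellow, weight=1, texture=matte) → texture is matte, color is yellow → No match.

No match, Match, No match, No match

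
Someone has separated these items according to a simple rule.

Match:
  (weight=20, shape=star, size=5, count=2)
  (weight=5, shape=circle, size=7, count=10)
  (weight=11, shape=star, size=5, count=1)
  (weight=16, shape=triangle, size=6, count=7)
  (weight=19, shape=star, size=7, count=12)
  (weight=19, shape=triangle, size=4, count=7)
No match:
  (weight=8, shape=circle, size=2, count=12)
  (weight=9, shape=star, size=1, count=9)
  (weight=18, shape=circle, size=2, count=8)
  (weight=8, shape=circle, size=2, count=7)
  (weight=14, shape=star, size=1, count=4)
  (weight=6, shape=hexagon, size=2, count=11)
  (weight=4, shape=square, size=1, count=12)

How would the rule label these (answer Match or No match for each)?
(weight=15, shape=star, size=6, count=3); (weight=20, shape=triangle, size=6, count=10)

Match, Match

The classifier is using: size ≥ 4.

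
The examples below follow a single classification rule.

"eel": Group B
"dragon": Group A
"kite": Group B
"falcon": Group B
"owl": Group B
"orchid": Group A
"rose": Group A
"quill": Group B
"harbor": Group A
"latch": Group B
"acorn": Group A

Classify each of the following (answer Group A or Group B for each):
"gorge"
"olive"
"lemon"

Group A, Group B, Group B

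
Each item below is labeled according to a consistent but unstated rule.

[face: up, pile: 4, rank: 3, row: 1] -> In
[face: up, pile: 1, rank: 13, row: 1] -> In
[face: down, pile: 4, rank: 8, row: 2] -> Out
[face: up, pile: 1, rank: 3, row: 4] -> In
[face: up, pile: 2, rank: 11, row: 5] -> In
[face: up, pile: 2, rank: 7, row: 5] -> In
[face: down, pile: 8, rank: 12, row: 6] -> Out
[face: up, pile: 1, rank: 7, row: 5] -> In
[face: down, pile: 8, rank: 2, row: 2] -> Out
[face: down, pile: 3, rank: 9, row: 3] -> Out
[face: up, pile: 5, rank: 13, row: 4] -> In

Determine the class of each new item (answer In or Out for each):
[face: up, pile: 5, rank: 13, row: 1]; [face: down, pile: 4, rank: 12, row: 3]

In, Out

Looking at the examples, the only property every 'In' case has and every 'Out' case lacks is: face is up.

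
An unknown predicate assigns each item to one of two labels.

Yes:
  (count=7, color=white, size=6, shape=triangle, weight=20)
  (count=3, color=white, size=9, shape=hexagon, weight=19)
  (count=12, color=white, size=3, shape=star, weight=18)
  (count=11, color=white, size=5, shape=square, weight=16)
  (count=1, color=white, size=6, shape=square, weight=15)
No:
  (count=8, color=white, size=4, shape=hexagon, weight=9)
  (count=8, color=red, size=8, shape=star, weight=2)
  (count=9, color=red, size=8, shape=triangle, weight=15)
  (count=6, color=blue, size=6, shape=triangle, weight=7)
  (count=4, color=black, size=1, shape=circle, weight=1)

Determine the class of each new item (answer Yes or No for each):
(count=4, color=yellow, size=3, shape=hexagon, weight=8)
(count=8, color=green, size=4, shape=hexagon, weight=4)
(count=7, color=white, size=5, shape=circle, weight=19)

No, No, Yes

One predicate separates the groups cleanly: color is white AND weight ≥ 15.
No: (count=4, color=yellow, size=3, shape=hexagon, weight=8), since color is yellow, weight = 8. No: (count=8, color=green, size=4, shape=hexagon, weight=4), since color is green, weight = 4. Yes: (count=7, color=white, size=5, shape=circle, weight=19), since color is white, weight = 19.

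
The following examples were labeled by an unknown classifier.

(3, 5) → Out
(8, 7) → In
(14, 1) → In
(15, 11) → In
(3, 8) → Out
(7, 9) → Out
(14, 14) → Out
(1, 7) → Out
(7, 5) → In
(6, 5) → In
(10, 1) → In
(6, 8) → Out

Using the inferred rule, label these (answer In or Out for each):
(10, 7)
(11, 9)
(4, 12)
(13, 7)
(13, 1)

In, In, Out, In, In

All 'In' examples share one property — first > second — and every 'Out' example lacks it.
In: (10, 7), since 10 > 7. In: (11, 9), since 11 > 9. Out: (4, 12), since 4 < 12. In: (13, 7), since 13 > 7. In: (13, 1), since 13 > 1.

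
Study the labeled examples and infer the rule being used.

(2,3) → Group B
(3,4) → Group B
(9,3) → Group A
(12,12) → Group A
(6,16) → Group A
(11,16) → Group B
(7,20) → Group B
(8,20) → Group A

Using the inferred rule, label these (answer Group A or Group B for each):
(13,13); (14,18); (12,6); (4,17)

Group A, Group A, Group A, Group B

All 'Group A' examples share one property — sum is even — and every 'Group B' example lacks it.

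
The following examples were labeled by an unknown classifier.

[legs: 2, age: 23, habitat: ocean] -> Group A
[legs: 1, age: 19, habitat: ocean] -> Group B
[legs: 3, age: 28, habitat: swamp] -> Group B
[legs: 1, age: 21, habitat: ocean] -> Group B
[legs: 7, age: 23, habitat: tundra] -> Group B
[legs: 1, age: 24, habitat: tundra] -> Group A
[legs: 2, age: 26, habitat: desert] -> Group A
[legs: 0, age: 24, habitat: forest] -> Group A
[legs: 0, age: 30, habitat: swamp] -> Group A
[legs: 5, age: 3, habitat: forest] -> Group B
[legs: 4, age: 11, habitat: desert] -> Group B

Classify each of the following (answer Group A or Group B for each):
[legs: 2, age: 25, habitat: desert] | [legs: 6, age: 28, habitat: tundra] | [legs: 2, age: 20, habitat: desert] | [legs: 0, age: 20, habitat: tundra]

Group A, Group B, Group B, Group B

One predicate separates the groups cleanly: age ≥ 23 AND legs ≤ 2.
[legs: 2, age: 25, habitat: desert]: age = 25, legs = 2, passes → Group A.
[legs: 6, age: 28, habitat: tundra]: age = 28, legs = 6, fails the rule → Group B.
[legs: 2, age: 20, habitat: desert]: age = 20, legs = 2, fails the rule → Group B.
[legs: 0, age: 20, habitat: tundra]: age = 20, legs = 0, fails the rule → Group B.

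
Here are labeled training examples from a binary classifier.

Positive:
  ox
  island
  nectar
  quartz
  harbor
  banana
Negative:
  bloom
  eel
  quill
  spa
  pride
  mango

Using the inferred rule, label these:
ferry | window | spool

Negative, Positive, Negative

The pattern is that an item is 'Positive' exactly when: even length.
ferry: Negative (length 5). window: Positive (length 6). spool: Negative (length 5).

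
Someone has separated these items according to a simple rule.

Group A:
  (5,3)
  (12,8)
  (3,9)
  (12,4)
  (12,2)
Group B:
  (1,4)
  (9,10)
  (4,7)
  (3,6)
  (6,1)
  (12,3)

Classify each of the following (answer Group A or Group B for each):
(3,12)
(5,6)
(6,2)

Group B, Group B, Group A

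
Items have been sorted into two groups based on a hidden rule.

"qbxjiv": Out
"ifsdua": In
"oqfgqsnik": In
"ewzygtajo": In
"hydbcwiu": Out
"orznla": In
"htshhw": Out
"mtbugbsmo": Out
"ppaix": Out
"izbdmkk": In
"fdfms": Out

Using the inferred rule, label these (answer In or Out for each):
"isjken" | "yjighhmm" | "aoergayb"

All 'In' examples share one property — starts with a vowel — and every 'Out' example lacks it.
"isjken": starts with 'i' — checks out, so In. "yjighhmm": starts with 'y' — doesn't match, so Out. "aoergayb": starts with 'a' — checks out, so In.

In, Out, In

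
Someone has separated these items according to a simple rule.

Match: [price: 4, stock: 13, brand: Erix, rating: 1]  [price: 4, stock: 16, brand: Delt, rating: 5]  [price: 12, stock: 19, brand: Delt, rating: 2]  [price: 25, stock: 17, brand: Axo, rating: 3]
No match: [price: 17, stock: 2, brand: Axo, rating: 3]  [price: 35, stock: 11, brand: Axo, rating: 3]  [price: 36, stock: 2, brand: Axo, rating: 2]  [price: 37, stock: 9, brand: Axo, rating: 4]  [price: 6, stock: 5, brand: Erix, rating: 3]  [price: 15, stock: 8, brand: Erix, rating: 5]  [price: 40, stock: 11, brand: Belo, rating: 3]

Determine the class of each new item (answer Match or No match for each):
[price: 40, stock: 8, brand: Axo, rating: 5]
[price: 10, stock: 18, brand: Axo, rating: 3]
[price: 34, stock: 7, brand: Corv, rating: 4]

The simplest hypothesis consistent with all the labels is: stock ≥ 13.
[price: 40, stock: 8, brand: Axo, rating: 5]: No match (stock = 8).
[price: 10, stock: 18, brand: Axo, rating: 3]: Match (stock = 18).
[price: 34, stock: 7, brand: Corv, rating: 4]: No match (stock = 7).

No match, Match, No match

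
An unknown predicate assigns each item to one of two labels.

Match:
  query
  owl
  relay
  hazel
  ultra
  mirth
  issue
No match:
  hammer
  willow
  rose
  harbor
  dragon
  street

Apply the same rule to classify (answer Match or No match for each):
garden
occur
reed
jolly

No match, Match, No match, Match

The distinguishing property — odd length — holds for all the 'Match' cases and none of the 'No match' cases.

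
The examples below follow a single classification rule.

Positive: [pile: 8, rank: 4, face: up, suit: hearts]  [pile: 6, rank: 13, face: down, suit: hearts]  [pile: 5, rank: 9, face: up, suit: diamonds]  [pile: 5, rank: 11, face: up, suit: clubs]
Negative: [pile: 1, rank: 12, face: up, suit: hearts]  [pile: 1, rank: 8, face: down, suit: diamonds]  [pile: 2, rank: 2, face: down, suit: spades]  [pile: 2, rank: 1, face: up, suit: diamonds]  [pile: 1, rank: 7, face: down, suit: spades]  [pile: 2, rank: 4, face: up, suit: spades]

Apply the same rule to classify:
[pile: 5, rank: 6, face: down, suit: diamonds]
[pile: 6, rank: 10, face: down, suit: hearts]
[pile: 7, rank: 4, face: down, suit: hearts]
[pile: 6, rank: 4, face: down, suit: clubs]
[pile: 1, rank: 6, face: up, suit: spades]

Every 'Positive' example satisfies: pile ≥ 5. None of the 'Negative' examples do.
[pile: 5, rank: 6, face: down, suit: diamonds] — pile = 5, hence Positive. [pile: 6, rank: 10, face: down, suit: hearts] — pile = 6, hence Positive. [pile: 7, rank: 4, face: down, suit: hearts] — pile = 7, hence Positive. [pile: 6, rank: 4, face: down, suit: clubs] — pile = 6, hence Positive. [pile: 1, rank: 6, face: up, suit: spades] — pile = 1, hence Negative.

Positive, Positive, Positive, Positive, Negative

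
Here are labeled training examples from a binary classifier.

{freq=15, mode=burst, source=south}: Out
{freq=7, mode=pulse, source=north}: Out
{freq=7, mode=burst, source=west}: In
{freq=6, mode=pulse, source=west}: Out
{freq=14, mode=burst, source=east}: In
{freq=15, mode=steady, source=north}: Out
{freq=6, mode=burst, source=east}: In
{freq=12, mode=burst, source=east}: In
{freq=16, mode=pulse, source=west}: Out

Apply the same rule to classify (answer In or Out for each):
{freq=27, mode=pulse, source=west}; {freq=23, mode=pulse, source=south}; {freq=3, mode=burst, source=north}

Out, Out, In

The distinguishing property — mode is burst AND freq ≤ 14 — holds for all the 'In' cases and none of the 'Out' cases.
{freq=27, mode=pulse, source=west}: mode is pulse, freq = 27, does not fit → Out.
{freq=23, mode=pulse, source=south}: mode is pulse, freq = 23, does not fit → Out.
{freq=3, mode=burst, source=north}: mode is burst, freq = 3, satisfies this → In.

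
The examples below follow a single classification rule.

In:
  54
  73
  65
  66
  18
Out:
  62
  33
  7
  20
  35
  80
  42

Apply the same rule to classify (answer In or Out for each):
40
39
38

The rule appears to be: digit sum ≥ 9.

Out, In, In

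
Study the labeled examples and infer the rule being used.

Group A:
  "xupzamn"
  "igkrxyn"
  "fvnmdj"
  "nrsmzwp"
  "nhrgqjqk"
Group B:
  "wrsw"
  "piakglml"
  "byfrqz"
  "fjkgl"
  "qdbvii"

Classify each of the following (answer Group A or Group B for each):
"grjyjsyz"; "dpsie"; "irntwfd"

Group B, Group B, Group A

Looking at the examples, the only property every 'Group A' case has and every 'Group B' case lacks is: contains 'n'.
"grjyjsyz" → no 'n' → Group B.
"dpsie" → no 'n' → Group B.
"irntwfd" → has 'n' → Group A.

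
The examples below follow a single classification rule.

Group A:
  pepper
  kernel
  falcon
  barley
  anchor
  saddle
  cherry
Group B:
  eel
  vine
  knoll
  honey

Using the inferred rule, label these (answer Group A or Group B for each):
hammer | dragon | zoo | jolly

Rule: length 6. This holds for each 'Group A' example and fails for each 'Group B' one.
hammer: length 6 — passes, so Group A.
dragon: length 6 — passes, so Group A.
zoo: length 3 — does not pass, so Group B.
jolly: length 5 — does not pass, so Group B.

Group A, Group A, Group B, Group B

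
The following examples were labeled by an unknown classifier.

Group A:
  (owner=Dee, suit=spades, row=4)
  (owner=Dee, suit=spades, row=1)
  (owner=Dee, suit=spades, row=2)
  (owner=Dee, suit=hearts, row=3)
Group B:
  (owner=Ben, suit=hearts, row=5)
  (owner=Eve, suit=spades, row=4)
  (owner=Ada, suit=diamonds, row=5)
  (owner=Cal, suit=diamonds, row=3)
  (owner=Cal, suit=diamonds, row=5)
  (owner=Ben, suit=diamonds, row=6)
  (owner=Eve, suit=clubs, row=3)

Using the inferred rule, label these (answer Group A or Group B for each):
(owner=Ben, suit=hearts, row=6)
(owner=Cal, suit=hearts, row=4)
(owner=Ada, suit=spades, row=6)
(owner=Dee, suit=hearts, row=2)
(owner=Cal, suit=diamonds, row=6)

The distinguishing property — owner is Dee — holds for all the 'Group A' cases and none of the 'Group B' cases.

Group B, Group B, Group B, Group A, Group B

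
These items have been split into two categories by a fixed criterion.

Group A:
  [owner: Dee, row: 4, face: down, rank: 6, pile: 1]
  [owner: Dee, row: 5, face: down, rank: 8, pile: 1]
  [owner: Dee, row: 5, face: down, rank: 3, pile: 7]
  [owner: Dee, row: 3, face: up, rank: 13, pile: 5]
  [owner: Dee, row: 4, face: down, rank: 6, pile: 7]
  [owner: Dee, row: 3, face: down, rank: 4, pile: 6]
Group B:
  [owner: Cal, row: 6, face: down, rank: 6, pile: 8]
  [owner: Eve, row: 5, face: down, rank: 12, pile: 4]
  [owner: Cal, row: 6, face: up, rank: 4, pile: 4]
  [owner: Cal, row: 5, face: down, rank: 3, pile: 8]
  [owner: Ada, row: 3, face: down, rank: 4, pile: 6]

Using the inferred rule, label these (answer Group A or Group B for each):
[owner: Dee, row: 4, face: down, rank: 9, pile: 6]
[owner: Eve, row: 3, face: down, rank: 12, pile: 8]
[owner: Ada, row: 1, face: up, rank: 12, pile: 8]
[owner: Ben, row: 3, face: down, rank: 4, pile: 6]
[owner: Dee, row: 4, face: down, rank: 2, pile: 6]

Group A, Group B, Group B, Group B, Group A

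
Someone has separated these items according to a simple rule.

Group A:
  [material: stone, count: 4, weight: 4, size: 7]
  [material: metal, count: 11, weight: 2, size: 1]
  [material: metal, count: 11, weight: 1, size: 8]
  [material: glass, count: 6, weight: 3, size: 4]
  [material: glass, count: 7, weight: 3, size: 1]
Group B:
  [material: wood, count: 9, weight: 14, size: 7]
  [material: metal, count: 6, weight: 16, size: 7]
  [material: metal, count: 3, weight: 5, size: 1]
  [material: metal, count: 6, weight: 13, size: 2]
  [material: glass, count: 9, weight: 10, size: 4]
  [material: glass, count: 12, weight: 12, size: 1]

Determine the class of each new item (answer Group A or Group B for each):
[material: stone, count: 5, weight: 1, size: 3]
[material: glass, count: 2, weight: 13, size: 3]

Group A, Group B

The simplest hypothesis consistent with all the labels is: weight ≤ 4.
[material: stone, count: 5, weight: 1, size: 3]: weight = 1 — checks out, so Group A.
[material: glass, count: 2, weight: 13, size: 3]: weight = 13 — doesn't qualify, so Group B.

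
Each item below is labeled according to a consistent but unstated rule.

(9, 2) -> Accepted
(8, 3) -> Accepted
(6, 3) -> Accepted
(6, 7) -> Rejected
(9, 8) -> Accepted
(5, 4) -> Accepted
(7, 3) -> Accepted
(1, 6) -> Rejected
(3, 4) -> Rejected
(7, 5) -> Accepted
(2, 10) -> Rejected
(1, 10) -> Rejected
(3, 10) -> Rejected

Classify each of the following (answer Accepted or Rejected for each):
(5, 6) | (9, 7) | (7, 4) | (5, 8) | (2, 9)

Rejected, Accepted, Accepted, Rejected, Rejected

The common property of the 'Accepted' items is: first > second. No 'Rejected' item has it.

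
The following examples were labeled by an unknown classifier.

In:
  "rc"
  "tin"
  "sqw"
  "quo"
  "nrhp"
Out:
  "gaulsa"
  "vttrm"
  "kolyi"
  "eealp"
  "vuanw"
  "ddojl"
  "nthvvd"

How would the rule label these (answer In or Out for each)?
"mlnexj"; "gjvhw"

The distinguishing property — length ≤ 4 — holds for all the 'In' cases and none of the 'Out' cases.
"mlnexj" — length 6, hence Out. "gjvhw" — length 5, hence Out.

Out, Out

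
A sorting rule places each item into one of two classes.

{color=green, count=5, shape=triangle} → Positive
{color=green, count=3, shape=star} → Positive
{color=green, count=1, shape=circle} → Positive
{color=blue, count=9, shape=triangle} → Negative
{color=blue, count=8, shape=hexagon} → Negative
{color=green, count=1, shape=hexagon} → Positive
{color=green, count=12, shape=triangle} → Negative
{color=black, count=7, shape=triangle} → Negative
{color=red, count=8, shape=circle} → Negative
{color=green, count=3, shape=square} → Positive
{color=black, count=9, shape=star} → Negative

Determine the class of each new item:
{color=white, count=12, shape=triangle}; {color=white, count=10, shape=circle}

The distinguishing property — count ≤ 5 — holds for all the 'Positive' cases and none of the 'Negative' cases.

Negative, Negative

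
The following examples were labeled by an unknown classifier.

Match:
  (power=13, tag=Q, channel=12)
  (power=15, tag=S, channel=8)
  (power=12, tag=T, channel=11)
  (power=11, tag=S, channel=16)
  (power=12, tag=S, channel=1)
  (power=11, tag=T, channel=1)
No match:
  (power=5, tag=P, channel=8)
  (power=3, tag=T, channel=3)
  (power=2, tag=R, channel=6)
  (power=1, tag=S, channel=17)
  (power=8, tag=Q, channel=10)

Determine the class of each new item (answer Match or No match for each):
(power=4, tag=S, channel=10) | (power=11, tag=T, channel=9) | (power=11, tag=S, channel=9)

A rule that fits every label: power ≥ 11 — true of each 'Match' example, false of each 'No match' one.

No match, Match, Match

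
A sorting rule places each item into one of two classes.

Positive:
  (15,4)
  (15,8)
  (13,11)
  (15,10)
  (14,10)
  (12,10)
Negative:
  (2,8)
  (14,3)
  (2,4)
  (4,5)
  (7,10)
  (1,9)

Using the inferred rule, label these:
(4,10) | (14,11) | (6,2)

Negative, Positive, Negative

The distinguishing property — sum ≥ 19 — holds for all the 'Positive' cases and none of the 'Negative' cases.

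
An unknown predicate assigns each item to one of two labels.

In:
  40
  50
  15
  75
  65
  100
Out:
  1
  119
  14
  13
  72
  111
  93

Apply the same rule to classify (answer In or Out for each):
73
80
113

Out, In, Out

The classifier is using: multiple of 5.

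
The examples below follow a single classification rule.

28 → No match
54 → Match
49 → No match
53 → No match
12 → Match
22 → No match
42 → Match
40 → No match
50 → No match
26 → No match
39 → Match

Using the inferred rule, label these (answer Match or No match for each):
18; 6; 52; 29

Match, Match, No match, No match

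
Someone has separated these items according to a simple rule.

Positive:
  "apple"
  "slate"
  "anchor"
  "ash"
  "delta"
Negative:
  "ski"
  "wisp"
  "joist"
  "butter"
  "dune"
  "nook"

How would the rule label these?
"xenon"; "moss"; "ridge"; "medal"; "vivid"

Negative, Negative, Negative, Positive, Negative

Comparing the two groups points to one rule — contains 'a'.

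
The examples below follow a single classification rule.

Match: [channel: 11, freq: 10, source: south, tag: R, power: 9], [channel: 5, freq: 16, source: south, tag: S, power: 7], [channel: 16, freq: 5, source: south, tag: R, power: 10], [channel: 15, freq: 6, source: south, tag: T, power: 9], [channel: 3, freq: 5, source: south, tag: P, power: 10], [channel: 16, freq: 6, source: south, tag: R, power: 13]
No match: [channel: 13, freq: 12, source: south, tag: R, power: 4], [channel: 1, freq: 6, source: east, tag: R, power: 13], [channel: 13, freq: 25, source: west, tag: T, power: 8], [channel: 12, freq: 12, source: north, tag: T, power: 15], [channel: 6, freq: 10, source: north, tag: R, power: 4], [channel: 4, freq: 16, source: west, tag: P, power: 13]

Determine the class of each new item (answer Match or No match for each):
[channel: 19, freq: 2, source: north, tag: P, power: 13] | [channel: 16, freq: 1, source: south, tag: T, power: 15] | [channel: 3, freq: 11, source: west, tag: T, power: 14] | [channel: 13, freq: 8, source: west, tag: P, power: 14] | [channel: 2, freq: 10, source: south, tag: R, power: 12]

Every 'Match' example satisfies: source is south AND power ≥ 7. None of the 'No match' examples do.

No match, Match, No match, No match, Match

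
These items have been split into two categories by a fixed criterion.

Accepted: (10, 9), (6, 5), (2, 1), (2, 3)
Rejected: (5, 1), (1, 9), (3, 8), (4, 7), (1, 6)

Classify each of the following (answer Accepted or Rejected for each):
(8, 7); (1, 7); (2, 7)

Accepted, Rejected, Rejected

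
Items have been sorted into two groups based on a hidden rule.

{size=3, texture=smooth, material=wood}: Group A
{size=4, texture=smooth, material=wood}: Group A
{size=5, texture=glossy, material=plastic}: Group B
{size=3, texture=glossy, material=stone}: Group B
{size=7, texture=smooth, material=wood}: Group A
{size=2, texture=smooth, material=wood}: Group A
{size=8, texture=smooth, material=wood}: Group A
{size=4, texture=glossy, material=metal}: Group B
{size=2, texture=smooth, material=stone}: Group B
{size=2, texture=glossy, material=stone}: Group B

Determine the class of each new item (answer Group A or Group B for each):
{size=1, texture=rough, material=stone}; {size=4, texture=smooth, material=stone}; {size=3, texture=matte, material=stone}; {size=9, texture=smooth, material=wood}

All 'Group A' examples share one property — material is wood — and every 'Group B' example lacks it.

Group B, Group B, Group B, Group A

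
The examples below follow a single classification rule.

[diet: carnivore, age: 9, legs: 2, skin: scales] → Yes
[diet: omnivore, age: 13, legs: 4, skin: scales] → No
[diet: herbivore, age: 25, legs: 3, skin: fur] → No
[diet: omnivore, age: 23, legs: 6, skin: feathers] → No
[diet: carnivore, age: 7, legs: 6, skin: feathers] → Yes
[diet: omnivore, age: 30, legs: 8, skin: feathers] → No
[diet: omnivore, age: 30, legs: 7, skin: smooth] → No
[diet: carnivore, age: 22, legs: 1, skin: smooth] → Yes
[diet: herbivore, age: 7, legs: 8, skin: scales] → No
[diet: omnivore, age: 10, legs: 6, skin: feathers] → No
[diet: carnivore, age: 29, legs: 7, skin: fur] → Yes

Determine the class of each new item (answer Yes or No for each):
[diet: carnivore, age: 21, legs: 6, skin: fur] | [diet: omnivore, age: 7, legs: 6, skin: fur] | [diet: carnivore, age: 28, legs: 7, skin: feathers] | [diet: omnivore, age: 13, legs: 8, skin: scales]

Yes, No, Yes, No

The pattern is that an item is 'Yes' exactly when: diet is carnivore.
[diet: carnivore, age: 21, legs: 6, skin: fur] — diet is carnivore, hence Yes. [diet: omnivore, age: 7, legs: 6, skin: fur] — diet is omnivore, hence No. [diet: carnivore, age: 28, legs: 7, skin: feathers] — diet is carnivore, hence Yes. [diet: omnivore, age: 13, legs: 8, skin: scales] — diet is omnivore, hence No.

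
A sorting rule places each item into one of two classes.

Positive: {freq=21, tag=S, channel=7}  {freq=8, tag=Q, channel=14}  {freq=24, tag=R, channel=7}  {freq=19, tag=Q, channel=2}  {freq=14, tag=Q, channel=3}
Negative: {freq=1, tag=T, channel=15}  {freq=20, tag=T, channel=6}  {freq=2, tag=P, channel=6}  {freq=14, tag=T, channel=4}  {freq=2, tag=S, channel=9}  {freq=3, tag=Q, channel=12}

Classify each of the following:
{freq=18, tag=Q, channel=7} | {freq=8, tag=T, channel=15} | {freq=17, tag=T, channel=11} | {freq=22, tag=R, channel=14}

Positive, Negative, Negative, Positive

Every 'Positive' example satisfies: tag is not T AND freq ≥ 8. None of the 'Negative' examples do.
Positive: {freq=18, tag=Q, channel=7}, since tag is Q, freq = 18.
Negative: {freq=8, tag=T, channel=15}, since tag is T, freq = 8.
Negative: {freq=17, tag=T, channel=11}, since tag is T, freq = 17.
Positive: {freq=22, tag=R, channel=14}, since tag is R, freq = 22.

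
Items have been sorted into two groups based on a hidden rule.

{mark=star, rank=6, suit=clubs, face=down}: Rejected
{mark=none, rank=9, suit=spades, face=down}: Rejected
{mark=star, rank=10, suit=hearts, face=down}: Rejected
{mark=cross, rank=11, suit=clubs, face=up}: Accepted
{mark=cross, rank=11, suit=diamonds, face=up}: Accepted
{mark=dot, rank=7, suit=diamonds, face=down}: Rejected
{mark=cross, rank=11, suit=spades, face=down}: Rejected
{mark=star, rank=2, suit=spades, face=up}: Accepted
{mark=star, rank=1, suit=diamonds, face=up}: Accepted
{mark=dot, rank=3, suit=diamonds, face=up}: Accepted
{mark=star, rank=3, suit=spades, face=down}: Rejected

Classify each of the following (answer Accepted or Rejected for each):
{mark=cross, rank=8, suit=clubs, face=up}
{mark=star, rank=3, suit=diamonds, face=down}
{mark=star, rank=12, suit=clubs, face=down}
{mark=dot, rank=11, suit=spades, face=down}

Accepted, Rejected, Rejected, Rejected

'Accepted' ⟺ face is up.
{mark=cross, rank=8, suit=clubs, face=up}: face is up, has this property → Accepted.
{mark=star, rank=3, suit=diamonds, face=down}: face is down, fails this test → Rejected.
{mark=star, rank=12, suit=clubs, face=down}: face is down, fails this test → Rejected.
{mark=dot, rank=11, suit=spades, face=down}: face is down, fails this test → Rejected.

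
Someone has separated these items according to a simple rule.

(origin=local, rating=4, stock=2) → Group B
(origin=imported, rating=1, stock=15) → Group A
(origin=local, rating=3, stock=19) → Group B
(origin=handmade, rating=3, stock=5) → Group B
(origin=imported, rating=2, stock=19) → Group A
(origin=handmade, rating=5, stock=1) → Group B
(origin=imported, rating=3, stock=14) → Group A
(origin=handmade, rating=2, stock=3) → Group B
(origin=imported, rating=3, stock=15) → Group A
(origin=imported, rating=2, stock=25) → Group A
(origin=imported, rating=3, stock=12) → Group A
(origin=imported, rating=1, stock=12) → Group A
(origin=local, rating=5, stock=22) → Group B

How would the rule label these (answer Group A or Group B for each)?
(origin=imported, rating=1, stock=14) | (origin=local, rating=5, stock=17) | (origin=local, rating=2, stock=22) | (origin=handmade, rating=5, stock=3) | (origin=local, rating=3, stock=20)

The pattern is that an item is 'Group A' exactly when: origin is imported.
(origin=imported, rating=1, stock=14) — origin is imported, hence Group A. (origin=local, rating=5, stock=17) — origin is local, hence Group B. (origin=local, rating=2, stock=22) — origin is local, hence Group B. (origin=handmade, rating=5, stock=3) — origin is handmade, hence Group B. (origin=local, rating=3, stock=20) — origin is local, hence Group B.

Group A, Group B, Group B, Group B, Group B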